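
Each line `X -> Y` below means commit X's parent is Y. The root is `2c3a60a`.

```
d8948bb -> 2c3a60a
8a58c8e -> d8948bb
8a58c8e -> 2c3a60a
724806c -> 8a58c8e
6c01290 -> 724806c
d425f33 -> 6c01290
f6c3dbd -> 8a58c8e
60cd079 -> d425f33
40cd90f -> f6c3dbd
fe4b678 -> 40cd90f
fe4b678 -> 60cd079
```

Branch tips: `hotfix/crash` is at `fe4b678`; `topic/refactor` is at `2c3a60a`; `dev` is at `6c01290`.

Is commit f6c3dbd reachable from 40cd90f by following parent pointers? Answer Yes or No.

Yes

Ancestors of 40cd90f (commits reachable by following parents): {2c3a60a, 40cd90f, 8a58c8e, d8948bb, f6c3dbd}.
f6c3dbd is in that set, so it is an ancestor of 40cd90f.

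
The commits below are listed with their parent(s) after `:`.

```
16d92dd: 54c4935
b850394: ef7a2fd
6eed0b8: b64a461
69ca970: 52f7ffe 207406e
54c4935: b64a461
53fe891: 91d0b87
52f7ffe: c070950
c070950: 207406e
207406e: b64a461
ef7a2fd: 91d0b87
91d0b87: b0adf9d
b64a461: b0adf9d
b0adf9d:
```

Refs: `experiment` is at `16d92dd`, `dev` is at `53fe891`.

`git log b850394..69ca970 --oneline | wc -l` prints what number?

5

Reachable from 69ca970: {207406e, 52f7ffe, 69ca970, b0adf9d, b64a461, c070950}.
Reachable from b850394: {91d0b87, b0adf9d, b850394, ef7a2fd}.
In 69ca970's history but not b850394's: {207406e, 52f7ffe, 69ca970, b64a461, c070950} — 5 commits.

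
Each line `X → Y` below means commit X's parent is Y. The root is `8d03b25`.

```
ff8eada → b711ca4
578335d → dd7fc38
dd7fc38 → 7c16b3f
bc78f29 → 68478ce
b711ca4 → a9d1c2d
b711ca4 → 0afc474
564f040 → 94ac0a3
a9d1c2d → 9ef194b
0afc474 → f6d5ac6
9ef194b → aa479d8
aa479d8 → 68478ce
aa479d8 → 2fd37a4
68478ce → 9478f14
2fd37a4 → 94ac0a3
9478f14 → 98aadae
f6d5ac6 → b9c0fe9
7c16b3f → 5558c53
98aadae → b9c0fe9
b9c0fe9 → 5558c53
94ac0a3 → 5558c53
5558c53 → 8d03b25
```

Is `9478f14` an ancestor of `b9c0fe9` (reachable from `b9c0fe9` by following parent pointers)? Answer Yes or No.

No

Ancestors of b9c0fe9: {5558c53, 8d03b25, b9c0fe9}.
9478f14 is not in that set, so it is not an ancestor of b9c0fe9.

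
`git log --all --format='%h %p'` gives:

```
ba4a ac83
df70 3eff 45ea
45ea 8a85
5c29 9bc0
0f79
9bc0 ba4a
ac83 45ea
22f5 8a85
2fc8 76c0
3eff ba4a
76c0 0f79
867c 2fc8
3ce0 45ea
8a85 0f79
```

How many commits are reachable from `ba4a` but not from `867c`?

Reachable from ba4a: {0f79, 45ea, 8a85, ac83, ba4a}.
Reachable from 867c: {0f79, 2fc8, 76c0, 867c}.
In ba4a's history but not 867c's: {45ea, 8a85, ac83, ba4a} — 4 commits.

4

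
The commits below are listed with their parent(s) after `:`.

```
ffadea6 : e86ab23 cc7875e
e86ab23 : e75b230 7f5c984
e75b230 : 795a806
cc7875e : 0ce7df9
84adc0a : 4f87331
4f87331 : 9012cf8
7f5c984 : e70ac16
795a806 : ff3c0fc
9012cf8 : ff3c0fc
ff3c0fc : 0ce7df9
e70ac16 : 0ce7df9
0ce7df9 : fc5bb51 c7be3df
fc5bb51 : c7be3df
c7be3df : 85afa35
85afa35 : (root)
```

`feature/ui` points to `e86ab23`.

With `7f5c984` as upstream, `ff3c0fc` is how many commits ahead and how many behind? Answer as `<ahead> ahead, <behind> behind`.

Reachable from ff3c0fc: {0ce7df9, 85afa35, c7be3df, fc5bb51, ff3c0fc}.
Reachable from 7f5c984: {0ce7df9, 7f5c984, 85afa35, c7be3df, e70ac16, fc5bb51}.
Only in ff3c0fc's history (ahead): {ff3c0fc} — 1.
Only in 7f5c984's history (behind): {7f5c984, e70ac16} — 2.

1 ahead, 2 behind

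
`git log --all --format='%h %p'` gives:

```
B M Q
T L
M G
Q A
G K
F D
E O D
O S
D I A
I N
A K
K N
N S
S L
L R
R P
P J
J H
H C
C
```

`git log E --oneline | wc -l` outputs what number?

14

Walking parent pointers from E: reachable set = {A, C, D, E, H, I, J, K, L, N, O, P, R, S}.
That is 14 commits.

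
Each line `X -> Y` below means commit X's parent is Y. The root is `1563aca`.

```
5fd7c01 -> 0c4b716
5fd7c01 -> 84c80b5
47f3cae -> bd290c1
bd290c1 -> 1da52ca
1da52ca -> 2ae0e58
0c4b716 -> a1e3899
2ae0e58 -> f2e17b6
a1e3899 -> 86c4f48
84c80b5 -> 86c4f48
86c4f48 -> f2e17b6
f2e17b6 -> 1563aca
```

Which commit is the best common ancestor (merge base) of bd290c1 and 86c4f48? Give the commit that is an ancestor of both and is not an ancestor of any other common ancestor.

f2e17b6

Ancestors of bd290c1: {1563aca, 1da52ca, 2ae0e58, bd290c1, f2e17b6}.
Ancestors of 86c4f48: {1563aca, 86c4f48, f2e17b6}.
Common ancestors: {1563aca, f2e17b6}.
Among these, f2e17b6 is not an ancestor of any other common ancestor — it is the merge base.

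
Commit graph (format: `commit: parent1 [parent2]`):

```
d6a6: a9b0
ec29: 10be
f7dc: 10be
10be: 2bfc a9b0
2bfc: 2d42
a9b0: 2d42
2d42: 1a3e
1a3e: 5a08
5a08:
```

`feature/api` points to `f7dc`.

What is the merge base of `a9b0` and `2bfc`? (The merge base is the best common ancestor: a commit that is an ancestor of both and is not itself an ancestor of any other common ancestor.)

Ancestors of a9b0: {1a3e, 2d42, 5a08, a9b0}.
Ancestors of 2bfc: {1a3e, 2bfc, 2d42, 5a08}.
Common ancestors: {1a3e, 2d42, 5a08}.
Among these, 2d42 is not an ancestor of any other common ancestor — it is the merge base.

2d42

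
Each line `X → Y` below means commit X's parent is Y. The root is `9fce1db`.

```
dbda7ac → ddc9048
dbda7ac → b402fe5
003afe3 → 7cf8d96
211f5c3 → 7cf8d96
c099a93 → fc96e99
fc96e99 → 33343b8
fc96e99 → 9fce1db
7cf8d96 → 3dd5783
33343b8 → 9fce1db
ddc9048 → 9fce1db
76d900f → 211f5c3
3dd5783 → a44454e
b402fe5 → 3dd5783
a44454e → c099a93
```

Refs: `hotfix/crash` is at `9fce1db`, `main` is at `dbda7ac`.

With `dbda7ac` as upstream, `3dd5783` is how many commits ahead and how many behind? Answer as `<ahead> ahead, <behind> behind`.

0 ahead, 3 behind

Reachable from 3dd5783: {33343b8, 3dd5783, 9fce1db, a44454e, c099a93, fc96e99}.
Reachable from dbda7ac: {33343b8, 3dd5783, 9fce1db, a44454e, b402fe5, c099a93, dbda7ac, ddc9048, fc96e99}.
Only in 3dd5783's history (ahead): {} — 0.
Only in dbda7ac's history (behind): {b402fe5, dbda7ac, ddc9048} — 3.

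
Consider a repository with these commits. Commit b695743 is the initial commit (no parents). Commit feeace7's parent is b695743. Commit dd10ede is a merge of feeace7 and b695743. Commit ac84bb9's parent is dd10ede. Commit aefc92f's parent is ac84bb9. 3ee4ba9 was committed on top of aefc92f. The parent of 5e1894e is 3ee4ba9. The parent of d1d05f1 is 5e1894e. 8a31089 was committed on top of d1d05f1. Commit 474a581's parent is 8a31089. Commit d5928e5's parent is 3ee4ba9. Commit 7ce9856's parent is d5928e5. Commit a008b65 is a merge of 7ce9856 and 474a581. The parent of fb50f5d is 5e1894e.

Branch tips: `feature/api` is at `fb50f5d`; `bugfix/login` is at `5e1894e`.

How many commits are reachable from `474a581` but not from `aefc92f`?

5

Reachable from 474a581: {3ee4ba9, 474a581, 5e1894e, 8a31089, ac84bb9, aefc92f, b695743, d1d05f1, dd10ede, feeace7}.
Reachable from aefc92f: {ac84bb9, aefc92f, b695743, dd10ede, feeace7}.
In 474a581's history but not aefc92f's: {3ee4ba9, 474a581, 5e1894e, 8a31089, d1d05f1} — 5 commits.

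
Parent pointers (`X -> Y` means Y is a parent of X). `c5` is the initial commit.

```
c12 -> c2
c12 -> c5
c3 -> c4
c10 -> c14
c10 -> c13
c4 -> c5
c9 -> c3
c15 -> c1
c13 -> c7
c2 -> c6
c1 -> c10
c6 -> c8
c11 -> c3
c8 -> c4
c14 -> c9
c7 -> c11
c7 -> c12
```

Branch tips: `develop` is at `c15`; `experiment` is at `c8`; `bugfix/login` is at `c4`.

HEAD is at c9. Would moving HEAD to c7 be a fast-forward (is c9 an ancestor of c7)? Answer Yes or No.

No

A fast-forward from c9 to c7 is possible iff c9 is an ancestor of c7.
Ancestors of c7: {c11, c12, c2, c3, c4, c5, c6, c7, c8}.
c9 is not among them, so fast-forward is not possible.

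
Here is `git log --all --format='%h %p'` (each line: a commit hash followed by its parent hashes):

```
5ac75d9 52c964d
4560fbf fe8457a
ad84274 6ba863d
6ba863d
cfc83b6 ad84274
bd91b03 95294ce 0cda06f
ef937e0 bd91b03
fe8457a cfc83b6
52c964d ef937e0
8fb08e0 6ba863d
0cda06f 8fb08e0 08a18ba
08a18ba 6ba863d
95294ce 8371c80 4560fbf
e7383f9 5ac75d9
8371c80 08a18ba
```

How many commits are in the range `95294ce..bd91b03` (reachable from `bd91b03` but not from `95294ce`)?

Reachable from bd91b03: {08a18ba, 0cda06f, 4560fbf, 6ba863d, 8371c80, 8fb08e0, 95294ce, ad84274, bd91b03, cfc83b6, fe8457a}.
Reachable from 95294ce: {08a18ba, 4560fbf, 6ba863d, 8371c80, 95294ce, ad84274, cfc83b6, fe8457a}.
In bd91b03's history but not 95294ce's: {0cda06f, 8fb08e0, bd91b03} — 3 commits.

3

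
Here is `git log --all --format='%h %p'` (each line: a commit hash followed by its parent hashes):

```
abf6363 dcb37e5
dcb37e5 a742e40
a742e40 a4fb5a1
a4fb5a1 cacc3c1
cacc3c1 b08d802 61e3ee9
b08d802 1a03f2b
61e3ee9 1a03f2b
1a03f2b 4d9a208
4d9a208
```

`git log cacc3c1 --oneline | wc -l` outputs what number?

Walking parent pointers from cacc3c1: reachable set = {1a03f2b, 4d9a208, 61e3ee9, b08d802, cacc3c1}.
That is 5 commits.

5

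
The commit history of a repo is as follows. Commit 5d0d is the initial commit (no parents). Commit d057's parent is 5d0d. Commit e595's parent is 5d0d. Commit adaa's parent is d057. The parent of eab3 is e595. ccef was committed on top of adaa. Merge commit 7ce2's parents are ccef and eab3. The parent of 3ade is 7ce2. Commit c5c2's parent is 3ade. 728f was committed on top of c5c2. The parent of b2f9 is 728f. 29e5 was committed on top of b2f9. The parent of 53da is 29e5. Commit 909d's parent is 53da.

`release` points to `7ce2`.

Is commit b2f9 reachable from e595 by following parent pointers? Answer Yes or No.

No

Ancestors of e595: {5d0d, e595}.
b2f9 is not in that set, so it is not an ancestor of e595.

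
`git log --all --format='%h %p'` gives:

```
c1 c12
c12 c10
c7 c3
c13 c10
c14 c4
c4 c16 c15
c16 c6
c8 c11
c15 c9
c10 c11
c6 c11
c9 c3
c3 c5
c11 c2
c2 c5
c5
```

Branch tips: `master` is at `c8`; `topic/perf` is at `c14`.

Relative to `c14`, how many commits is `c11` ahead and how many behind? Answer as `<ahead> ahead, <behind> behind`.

0 ahead, 7 behind

Reachable from c11: {c11, c2, c5}.
Reachable from c14: {c11, c14, c15, c16, c2, c3, c4, c5, c6, c9}.
Only in c11's history (ahead): {} — 0.
Only in c14's history (behind): {c14, c15, c16, c3, c4, c6, c9} — 7.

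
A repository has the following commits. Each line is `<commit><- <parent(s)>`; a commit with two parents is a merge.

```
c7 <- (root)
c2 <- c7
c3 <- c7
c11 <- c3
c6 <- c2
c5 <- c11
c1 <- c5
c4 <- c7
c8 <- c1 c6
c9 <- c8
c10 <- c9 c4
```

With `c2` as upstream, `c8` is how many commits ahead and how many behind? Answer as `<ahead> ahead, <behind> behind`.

6 ahead, 0 behind

Reachable from c8: {c1, c11, c2, c3, c5, c6, c7, c8}.
Reachable from c2: {c2, c7}.
Only in c8's history (ahead): {c1, c11, c3, c5, c6, c8} — 6.
Only in c2's history (behind): {} — 0.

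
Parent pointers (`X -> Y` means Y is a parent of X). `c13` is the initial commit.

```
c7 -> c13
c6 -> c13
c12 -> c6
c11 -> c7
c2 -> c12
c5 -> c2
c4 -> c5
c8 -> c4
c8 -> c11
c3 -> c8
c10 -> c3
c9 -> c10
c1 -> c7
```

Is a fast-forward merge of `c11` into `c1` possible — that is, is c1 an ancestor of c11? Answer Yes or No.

A fast-forward from c1 to c11 is possible iff c1 is an ancestor of c11.
Ancestors of c11: {c11, c13, c7}.
c1 is not among them, so fast-forward is not possible.

No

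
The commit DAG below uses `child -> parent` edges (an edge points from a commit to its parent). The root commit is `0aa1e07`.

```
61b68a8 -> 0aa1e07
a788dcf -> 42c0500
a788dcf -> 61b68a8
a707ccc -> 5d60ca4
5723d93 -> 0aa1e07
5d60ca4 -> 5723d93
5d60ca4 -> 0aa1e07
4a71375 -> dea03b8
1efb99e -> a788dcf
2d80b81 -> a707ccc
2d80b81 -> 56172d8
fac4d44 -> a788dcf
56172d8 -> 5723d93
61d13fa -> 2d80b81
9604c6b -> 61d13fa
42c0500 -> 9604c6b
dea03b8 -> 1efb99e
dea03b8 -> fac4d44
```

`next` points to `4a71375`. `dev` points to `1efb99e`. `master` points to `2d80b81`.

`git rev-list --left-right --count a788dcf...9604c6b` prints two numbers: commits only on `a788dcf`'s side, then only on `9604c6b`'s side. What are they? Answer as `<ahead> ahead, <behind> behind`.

3 ahead, 0 behind

Reachable from a788dcf: {0aa1e07, 2d80b81, 42c0500, 56172d8, 5723d93, 5d60ca4, 61b68a8, 61d13fa, 9604c6b, a707ccc, a788dcf}.
Reachable from 9604c6b: {0aa1e07, 2d80b81, 56172d8, 5723d93, 5d60ca4, 61d13fa, 9604c6b, a707ccc}.
Only in a788dcf's history (ahead): {42c0500, 61b68a8, a788dcf} — 3.
Only in 9604c6b's history (behind): {} — 0.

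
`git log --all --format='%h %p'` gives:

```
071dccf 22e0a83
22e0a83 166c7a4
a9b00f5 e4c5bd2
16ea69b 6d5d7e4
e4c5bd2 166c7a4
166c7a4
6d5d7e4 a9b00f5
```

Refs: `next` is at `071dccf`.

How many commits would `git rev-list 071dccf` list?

3

Walking parent pointers from 071dccf: reachable set = {071dccf, 166c7a4, 22e0a83}.
That is 3 commits.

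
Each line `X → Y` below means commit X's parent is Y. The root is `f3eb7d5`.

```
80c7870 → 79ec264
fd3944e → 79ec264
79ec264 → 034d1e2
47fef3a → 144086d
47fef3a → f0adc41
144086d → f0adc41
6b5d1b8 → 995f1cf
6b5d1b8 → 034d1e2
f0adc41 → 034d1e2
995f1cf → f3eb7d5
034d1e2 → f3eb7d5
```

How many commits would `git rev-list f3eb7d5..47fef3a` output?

4

Reachable from 47fef3a: {034d1e2, 144086d, 47fef3a, f0adc41, f3eb7d5}.
Reachable from f3eb7d5: {f3eb7d5}.
In 47fef3a's history but not f3eb7d5's: {034d1e2, 144086d, 47fef3a, f0adc41} — 4 commits.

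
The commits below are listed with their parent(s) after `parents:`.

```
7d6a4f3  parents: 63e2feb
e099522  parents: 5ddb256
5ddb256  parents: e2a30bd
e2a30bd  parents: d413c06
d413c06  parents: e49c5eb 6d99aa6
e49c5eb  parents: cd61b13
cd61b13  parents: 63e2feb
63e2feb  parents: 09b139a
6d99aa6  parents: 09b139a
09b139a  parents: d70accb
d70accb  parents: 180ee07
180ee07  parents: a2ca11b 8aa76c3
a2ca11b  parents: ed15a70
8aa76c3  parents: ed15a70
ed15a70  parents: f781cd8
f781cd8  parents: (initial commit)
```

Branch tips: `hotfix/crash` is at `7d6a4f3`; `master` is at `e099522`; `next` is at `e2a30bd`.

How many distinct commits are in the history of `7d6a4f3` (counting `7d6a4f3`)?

Walking parent pointers from 7d6a4f3: reachable set = {09b139a, 180ee07, 63e2feb, 7d6a4f3, 8aa76c3, a2ca11b, d70accb, ed15a70, f781cd8}.
That is 9 commits.

9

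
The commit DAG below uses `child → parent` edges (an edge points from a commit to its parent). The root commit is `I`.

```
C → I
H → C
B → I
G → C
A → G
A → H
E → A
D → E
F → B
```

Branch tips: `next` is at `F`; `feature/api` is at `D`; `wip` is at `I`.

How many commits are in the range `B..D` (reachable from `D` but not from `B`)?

Reachable from D: {A, C, D, E, G, H, I}.
Reachable from B: {B, I}.
In D's history but not B's: {A, C, D, E, G, H} — 6 commits.

6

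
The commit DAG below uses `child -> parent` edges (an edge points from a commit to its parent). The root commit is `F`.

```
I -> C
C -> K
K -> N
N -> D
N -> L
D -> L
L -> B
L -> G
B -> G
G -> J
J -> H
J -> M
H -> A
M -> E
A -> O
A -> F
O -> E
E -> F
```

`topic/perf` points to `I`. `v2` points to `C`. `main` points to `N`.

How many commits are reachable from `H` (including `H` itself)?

Walking parent pointers from H: reachable set = {A, E, F, H, O}.
That is 5 commits.

5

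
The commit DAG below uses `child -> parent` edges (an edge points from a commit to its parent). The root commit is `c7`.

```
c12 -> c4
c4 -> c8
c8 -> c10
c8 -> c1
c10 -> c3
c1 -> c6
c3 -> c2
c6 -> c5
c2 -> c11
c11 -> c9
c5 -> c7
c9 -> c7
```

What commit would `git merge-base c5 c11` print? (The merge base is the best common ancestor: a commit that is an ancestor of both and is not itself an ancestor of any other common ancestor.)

Ancestors of c5: {c5, c7}.
Ancestors of c11: {c11, c7, c9}.
Common ancestors: {c7}.
The only common ancestor is c7, so it is the merge base.

c7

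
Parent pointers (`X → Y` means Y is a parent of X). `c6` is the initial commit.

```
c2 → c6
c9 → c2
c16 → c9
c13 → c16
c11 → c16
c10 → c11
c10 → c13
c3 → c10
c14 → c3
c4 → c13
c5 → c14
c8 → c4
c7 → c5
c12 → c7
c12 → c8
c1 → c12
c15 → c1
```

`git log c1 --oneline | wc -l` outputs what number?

Walking parent pointers from c1: reachable set = {c1, c10, c11, c12, c13, c14, c16, c2, c3, c4, c5, c6, c7, c8, c9}.
That is 15 commits.

15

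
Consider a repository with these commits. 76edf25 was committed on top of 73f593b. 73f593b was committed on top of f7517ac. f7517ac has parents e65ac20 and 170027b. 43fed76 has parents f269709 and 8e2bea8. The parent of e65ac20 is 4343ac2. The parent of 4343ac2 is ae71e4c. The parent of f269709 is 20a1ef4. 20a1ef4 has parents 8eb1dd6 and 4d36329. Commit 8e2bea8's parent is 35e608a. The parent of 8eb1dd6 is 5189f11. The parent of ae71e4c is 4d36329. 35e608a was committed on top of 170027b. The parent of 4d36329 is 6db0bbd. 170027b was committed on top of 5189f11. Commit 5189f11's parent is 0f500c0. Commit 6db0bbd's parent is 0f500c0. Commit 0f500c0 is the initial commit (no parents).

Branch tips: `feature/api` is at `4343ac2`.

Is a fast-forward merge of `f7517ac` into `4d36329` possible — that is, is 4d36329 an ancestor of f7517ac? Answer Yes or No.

Yes

A fast-forward from 4d36329 to f7517ac is possible iff 4d36329 is an ancestor of f7517ac.
Ancestors of f7517ac: {0f500c0, 170027b, 4343ac2, 4d36329, 5189f11, 6db0bbd, ae71e4c, e65ac20, f7517ac}.
4d36329 is among them, so fast-forward is possible.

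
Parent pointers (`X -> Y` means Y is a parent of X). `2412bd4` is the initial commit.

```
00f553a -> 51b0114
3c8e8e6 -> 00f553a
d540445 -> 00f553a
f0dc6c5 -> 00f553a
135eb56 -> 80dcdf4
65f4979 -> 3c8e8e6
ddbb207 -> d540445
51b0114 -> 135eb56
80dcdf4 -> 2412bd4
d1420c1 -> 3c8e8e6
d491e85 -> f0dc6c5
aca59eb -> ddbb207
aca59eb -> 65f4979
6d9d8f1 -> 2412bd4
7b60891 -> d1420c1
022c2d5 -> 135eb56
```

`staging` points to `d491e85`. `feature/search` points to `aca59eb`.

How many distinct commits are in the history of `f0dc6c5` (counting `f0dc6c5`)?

6

Walking parent pointers from f0dc6c5: reachable set = {00f553a, 135eb56, 2412bd4, 51b0114, 80dcdf4, f0dc6c5}.
That is 6 commits.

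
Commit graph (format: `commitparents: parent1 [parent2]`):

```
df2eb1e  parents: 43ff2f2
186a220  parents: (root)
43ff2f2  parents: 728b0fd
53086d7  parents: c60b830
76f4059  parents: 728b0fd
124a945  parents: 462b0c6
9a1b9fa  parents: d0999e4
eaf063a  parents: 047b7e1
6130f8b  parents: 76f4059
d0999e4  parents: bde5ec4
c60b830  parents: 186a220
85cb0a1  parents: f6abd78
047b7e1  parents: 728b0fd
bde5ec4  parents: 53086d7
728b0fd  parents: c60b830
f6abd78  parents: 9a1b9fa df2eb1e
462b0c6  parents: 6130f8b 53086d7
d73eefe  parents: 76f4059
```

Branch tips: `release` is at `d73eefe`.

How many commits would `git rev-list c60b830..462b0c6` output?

5

Reachable from 462b0c6: {186a220, 462b0c6, 53086d7, 6130f8b, 728b0fd, 76f4059, c60b830}.
Reachable from c60b830: {186a220, c60b830}.
In 462b0c6's history but not c60b830's: {462b0c6, 53086d7, 6130f8b, 728b0fd, 76f4059} — 5 commits.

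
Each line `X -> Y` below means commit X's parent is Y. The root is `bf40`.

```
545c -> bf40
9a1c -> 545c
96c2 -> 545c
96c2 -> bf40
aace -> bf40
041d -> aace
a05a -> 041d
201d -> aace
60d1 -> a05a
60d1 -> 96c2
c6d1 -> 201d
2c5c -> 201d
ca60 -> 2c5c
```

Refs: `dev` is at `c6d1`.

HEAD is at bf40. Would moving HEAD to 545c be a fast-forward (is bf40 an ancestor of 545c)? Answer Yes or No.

Yes

A fast-forward from bf40 to 545c is possible iff bf40 is an ancestor of 545c.
Ancestors of 545c: {545c, bf40}.
bf40 is among them, so fast-forward is possible.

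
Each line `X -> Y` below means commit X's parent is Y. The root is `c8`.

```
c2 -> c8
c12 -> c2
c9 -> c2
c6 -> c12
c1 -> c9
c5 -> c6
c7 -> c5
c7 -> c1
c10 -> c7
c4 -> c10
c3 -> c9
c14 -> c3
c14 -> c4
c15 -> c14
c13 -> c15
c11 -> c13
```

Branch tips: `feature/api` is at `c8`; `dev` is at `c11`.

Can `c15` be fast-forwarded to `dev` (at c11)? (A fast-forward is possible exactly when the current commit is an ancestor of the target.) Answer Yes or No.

A fast-forward from c15 to c11 is possible iff c15 is an ancestor of c11.
Ancestors of c11: {c1, c10, c11, c12, c13, c14, c15, c2, c3, c4, c5, c6, c7, c8, c9}.
c15 is among them, so fast-forward is possible.

Yes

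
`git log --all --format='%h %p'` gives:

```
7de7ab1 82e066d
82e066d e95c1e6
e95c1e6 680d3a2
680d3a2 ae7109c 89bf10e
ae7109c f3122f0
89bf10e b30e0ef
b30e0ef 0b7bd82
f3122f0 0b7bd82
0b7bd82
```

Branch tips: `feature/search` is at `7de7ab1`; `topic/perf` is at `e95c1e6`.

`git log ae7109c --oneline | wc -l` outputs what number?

Walking parent pointers from ae7109c: reachable set = {0b7bd82, ae7109c, f3122f0}.
That is 3 commits.

3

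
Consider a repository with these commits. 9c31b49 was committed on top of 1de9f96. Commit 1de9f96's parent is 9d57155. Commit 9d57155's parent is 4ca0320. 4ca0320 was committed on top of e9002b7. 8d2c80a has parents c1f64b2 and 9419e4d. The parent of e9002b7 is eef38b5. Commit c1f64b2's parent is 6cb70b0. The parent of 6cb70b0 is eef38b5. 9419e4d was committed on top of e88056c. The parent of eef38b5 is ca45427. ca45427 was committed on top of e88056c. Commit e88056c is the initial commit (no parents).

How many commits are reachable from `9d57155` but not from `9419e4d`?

Reachable from 9d57155: {4ca0320, 9d57155, ca45427, e88056c, e9002b7, eef38b5}.
Reachable from 9419e4d: {9419e4d, e88056c}.
In 9d57155's history but not 9419e4d's: {4ca0320, 9d57155, ca45427, e9002b7, eef38b5} — 5 commits.

5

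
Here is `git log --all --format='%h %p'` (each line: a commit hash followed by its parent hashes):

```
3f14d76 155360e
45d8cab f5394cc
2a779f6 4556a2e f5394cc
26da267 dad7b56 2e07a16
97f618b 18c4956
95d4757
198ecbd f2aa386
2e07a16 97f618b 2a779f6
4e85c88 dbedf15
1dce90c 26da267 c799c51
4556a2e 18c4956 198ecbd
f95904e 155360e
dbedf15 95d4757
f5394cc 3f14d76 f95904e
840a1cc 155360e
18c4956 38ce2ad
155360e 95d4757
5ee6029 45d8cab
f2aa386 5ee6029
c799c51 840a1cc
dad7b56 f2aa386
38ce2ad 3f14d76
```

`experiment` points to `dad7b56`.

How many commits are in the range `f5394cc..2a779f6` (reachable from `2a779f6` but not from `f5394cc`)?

8

Reachable from 2a779f6: {155360e, 18c4956, 198ecbd, 2a779f6, 38ce2ad, 3f14d76, 4556a2e, 45d8cab, 5ee6029, 95d4757, f2aa386, f5394cc, f95904e}.
Reachable from f5394cc: {155360e, 3f14d76, 95d4757, f5394cc, f95904e}.
In 2a779f6's history but not f5394cc's: {18c4956, 198ecbd, 2a779f6, 38ce2ad, 4556a2e, 45d8cab, 5ee6029, f2aa386} — 8 commits.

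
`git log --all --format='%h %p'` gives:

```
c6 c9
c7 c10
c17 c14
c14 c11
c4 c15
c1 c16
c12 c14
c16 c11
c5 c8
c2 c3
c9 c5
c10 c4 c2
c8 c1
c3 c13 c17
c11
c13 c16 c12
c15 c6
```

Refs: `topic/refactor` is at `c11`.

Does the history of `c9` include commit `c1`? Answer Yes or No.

Ancestors of c9 (commits reachable by following parents): {c1, c11, c16, c5, c8, c9}.
c1 is in that set, so it is an ancestor of c9.

Yes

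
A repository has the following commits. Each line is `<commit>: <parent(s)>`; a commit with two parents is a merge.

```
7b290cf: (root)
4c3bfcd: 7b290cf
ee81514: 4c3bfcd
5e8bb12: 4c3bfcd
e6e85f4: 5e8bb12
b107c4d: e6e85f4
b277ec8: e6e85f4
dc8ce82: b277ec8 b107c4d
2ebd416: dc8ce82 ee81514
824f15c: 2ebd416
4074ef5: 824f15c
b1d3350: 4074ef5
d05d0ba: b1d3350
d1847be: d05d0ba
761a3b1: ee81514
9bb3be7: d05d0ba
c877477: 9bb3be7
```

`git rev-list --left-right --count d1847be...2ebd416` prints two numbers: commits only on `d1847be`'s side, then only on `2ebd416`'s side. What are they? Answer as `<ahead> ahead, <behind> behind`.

5 ahead, 0 behind

Reachable from d1847be: {2ebd416, 4074ef5, 4c3bfcd, 5e8bb12, 7b290cf, 824f15c, b107c4d, b1d3350, b277ec8, d05d0ba, d1847be, dc8ce82, e6e85f4, ee81514}.
Reachable from 2ebd416: {2ebd416, 4c3bfcd, 5e8bb12, 7b290cf, b107c4d, b277ec8, dc8ce82, e6e85f4, ee81514}.
Only in d1847be's history (ahead): {4074ef5, 824f15c, b1d3350, d05d0ba, d1847be} — 5.
Only in 2ebd416's history (behind): {} — 0.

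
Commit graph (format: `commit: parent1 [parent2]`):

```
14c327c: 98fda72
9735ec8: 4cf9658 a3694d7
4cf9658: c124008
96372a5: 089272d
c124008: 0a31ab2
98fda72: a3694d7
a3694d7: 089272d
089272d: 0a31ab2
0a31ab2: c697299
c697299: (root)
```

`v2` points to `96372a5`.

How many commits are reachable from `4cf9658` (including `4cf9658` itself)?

4

Walking parent pointers from 4cf9658: reachable set = {0a31ab2, 4cf9658, c124008, c697299}.
That is 4 commits.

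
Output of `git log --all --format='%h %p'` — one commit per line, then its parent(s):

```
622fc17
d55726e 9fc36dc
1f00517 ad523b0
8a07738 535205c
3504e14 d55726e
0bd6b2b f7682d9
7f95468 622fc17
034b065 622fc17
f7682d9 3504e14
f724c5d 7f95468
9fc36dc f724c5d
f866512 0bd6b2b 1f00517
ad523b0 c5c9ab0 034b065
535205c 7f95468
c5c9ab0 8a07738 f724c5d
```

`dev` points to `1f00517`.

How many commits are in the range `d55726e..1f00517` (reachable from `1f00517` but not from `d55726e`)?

Reachable from 1f00517: {034b065, 1f00517, 535205c, 622fc17, 7f95468, 8a07738, ad523b0, c5c9ab0, f724c5d}.
Reachable from d55726e: {622fc17, 7f95468, 9fc36dc, d55726e, f724c5d}.
In 1f00517's history but not d55726e's: {034b065, 1f00517, 535205c, 8a07738, ad523b0, c5c9ab0} — 6 commits.

6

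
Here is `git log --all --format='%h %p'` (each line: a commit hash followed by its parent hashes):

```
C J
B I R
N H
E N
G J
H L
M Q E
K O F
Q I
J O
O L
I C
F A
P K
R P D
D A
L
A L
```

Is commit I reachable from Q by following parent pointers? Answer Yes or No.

Yes

Ancestors of Q (commits reachable by following parents): {C, I, J, L, O, Q}.
I is in that set, so it is an ancestor of Q.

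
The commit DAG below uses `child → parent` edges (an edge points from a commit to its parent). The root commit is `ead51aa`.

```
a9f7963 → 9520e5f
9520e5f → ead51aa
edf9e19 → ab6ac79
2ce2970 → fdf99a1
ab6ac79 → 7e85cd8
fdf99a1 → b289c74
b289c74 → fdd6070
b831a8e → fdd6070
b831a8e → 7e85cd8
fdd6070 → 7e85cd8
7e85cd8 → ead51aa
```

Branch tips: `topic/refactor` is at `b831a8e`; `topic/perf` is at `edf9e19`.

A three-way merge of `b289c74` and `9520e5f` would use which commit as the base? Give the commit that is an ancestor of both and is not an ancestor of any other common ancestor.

Ancestors of b289c74: {7e85cd8, b289c74, ead51aa, fdd6070}.
Ancestors of 9520e5f: {9520e5f, ead51aa}.
Common ancestors: {ead51aa}.
The only common ancestor is ead51aa, so it is the merge base.

ead51aa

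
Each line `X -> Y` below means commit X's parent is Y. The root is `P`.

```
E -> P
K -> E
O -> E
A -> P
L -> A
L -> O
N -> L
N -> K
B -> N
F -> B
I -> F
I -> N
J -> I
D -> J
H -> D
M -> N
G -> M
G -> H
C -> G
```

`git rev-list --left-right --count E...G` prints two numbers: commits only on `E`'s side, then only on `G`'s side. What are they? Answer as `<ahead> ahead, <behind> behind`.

0 ahead, 13 behind

Reachable from E: {E, P}.
Reachable from G: {A, B, D, E, F, G, H, I, J, K, L, M, N, O, P}.
Only in E's history (ahead): {} — 0.
Only in G's history (behind): {A, B, D, F, G, H, I, J, K, L, M, N, O} — 13.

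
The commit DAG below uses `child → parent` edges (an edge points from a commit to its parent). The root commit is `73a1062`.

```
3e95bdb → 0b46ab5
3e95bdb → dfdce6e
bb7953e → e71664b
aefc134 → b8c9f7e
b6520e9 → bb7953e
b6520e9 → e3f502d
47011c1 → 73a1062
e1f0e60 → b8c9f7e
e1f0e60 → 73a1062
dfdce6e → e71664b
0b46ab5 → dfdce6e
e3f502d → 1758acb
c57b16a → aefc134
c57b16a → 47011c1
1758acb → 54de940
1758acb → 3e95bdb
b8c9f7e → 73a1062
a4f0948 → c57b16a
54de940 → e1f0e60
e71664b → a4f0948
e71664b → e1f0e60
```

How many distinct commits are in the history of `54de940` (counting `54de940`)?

4

Walking parent pointers from 54de940: reachable set = {54de940, 73a1062, b8c9f7e, e1f0e60}.
That is 4 commits.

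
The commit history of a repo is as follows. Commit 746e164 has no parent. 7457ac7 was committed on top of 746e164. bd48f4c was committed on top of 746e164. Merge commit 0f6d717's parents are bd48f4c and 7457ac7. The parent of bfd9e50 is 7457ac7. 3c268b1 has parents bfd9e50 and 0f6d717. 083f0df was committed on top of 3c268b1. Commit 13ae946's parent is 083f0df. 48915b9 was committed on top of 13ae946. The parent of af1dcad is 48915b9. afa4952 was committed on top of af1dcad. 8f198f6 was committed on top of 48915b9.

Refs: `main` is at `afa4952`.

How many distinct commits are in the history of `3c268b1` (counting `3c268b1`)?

Walking parent pointers from 3c268b1: reachable set = {0f6d717, 3c268b1, 7457ac7, 746e164, bd48f4c, bfd9e50}.
That is 6 commits.

6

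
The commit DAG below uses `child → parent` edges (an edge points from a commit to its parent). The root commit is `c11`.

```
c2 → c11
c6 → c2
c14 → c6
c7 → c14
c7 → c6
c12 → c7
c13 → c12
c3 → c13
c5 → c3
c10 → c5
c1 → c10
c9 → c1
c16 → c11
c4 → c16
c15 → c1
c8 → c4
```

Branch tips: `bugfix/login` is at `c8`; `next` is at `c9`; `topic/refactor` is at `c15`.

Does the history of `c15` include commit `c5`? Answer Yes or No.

Ancestors of c15 (commits reachable by following parents): {c1, c10, c11, c12, c13, c14, c15, c2, c3, c5, c6, c7}.
c5 is in that set, so it is an ancestor of c15.

Yes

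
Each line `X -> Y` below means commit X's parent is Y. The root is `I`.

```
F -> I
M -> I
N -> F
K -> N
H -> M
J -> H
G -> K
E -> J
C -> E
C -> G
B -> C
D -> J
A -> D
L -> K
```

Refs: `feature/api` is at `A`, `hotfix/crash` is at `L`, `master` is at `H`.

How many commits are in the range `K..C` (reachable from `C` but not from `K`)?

Reachable from C: {C, E, F, G, H, I, J, K, M, N}.
Reachable from K: {F, I, K, N}.
In C's history but not K's: {C, E, G, H, J, M} — 6 commits.

6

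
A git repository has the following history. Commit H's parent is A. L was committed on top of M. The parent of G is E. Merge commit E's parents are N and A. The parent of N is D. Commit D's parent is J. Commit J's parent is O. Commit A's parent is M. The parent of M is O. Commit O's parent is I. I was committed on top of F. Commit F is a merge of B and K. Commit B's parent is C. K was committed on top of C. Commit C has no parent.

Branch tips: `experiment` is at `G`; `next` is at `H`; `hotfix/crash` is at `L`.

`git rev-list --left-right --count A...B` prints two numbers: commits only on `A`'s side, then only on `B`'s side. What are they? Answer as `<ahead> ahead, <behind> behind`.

Reachable from A: {A, B, C, F, I, K, M, O}.
Reachable from B: {B, C}.
Only in A's history (ahead): {A, F, I, K, M, O} — 6.
Only in B's history (behind): {} — 0.

6 ahead, 0 behind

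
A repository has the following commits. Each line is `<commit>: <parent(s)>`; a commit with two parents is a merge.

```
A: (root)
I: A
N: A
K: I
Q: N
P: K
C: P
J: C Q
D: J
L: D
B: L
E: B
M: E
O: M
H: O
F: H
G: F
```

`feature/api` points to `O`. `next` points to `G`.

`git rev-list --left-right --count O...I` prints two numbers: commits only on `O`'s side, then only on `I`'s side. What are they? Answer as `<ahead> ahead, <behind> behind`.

12 ahead, 0 behind

Reachable from O: {A, B, C, D, E, I, J, K, L, M, N, O, P, Q}.
Reachable from I: {A, I}.
Only in O's history (ahead): {B, C, D, E, J, K, L, M, N, O, P, Q} — 12.
Only in I's history (behind): {} — 0.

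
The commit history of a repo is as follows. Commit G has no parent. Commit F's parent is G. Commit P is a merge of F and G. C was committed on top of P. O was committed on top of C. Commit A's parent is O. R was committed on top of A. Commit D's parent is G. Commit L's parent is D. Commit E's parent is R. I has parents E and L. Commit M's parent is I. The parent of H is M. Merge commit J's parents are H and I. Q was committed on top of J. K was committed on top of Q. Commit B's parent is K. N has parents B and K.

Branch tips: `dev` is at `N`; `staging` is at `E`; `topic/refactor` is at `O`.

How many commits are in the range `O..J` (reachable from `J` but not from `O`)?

9

Reachable from J: {A, C, D, E, F, G, H, I, J, L, M, O, P, R}.
Reachable from O: {C, F, G, O, P}.
In J's history but not O's: {A, D, E, H, I, J, L, M, R} — 9 commits.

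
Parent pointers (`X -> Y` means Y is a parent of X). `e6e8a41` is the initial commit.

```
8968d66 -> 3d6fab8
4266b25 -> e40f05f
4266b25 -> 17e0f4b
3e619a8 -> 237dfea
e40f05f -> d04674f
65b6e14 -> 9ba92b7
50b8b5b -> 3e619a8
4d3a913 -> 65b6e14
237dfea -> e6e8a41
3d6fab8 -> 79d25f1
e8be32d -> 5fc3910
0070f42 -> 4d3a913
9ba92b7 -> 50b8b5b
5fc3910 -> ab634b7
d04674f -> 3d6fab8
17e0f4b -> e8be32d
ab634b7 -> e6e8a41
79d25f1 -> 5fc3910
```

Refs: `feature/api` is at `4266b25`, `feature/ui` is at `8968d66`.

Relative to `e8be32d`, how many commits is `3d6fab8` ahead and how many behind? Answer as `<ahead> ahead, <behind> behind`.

Reachable from 3d6fab8: {3d6fab8, 5fc3910, 79d25f1, ab634b7, e6e8a41}.
Reachable from e8be32d: {5fc3910, ab634b7, e6e8a41, e8be32d}.
Only in 3d6fab8's history (ahead): {3d6fab8, 79d25f1} — 2.
Only in e8be32d's history (behind): {e8be32d} — 1.

2 ahead, 1 behind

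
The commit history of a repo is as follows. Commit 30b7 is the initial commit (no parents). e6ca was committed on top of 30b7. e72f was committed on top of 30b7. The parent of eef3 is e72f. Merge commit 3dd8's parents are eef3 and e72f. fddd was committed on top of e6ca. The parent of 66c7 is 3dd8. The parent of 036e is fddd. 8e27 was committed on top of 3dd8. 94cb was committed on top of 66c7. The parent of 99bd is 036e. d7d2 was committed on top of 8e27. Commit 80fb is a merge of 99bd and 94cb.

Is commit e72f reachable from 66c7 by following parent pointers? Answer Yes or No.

Ancestors of 66c7 (commits reachable by following parents): {30b7, 3dd8, 66c7, e72f, eef3}.
e72f is in that set, so it is an ancestor of 66c7.

Yes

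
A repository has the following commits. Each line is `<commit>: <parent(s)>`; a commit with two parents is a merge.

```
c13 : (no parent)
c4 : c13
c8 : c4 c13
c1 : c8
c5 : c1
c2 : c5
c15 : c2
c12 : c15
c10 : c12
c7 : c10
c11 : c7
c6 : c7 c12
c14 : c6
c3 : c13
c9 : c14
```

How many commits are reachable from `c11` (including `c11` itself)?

11

Walking parent pointers from c11: reachable set = {c1, c10, c11, c12, c13, c15, c2, c4, c5, c7, c8}.
That is 11 commits.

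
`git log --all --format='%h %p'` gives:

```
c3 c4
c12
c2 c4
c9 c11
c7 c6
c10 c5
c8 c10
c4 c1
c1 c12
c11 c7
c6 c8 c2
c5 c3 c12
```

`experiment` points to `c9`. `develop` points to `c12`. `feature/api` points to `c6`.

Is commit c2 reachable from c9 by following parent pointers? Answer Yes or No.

Ancestors of c9 (commits reachable by following parents): {c1, c10, c11, c12, c2, c3, c4, c5, c6, c7, c8, c9}.
c2 is in that set, so it is an ancestor of c9.

Yes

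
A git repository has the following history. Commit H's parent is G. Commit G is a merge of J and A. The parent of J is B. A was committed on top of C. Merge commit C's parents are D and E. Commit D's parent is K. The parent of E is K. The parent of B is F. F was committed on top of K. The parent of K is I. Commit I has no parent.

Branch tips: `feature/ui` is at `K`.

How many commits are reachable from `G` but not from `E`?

7

Reachable from G: {A, B, C, D, E, F, G, I, J, K}.
Reachable from E: {E, I, K}.
In G's history but not E's: {A, B, C, D, F, G, J} — 7 commits.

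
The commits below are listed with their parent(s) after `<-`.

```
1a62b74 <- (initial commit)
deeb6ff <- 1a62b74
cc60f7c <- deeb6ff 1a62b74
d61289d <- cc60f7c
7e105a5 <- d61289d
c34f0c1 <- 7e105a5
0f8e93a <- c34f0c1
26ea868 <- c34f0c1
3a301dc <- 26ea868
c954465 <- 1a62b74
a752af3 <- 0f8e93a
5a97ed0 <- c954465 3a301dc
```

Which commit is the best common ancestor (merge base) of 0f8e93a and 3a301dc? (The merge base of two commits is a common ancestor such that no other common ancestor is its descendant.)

Ancestors of 0f8e93a: {0f8e93a, 1a62b74, 7e105a5, c34f0c1, cc60f7c, d61289d, deeb6ff}.
Ancestors of 3a301dc: {1a62b74, 26ea868, 3a301dc, 7e105a5, c34f0c1, cc60f7c, d61289d, deeb6ff}.
Common ancestors: {1a62b74, 7e105a5, c34f0c1, cc60f7c, d61289d, deeb6ff}.
Among these, c34f0c1 is not an ancestor of any other common ancestor — it is the merge base.

c34f0c1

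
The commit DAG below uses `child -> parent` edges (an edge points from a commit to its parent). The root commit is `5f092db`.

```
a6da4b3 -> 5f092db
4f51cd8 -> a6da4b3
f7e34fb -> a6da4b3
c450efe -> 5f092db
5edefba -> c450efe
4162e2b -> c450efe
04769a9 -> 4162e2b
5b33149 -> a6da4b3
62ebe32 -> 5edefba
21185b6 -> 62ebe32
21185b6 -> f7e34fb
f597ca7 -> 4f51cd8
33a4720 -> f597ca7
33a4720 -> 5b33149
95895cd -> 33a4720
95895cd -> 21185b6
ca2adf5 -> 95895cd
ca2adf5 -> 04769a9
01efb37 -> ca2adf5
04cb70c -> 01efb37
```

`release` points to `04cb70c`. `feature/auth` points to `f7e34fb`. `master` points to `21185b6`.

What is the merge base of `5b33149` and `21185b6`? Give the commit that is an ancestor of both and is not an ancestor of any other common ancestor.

a6da4b3

Ancestors of 5b33149: {5b33149, 5f092db, a6da4b3}.
Ancestors of 21185b6: {21185b6, 5edefba, 5f092db, 62ebe32, a6da4b3, c450efe, f7e34fb}.
Common ancestors: {5f092db, a6da4b3}.
Among these, a6da4b3 is not an ancestor of any other common ancestor — it is the merge base.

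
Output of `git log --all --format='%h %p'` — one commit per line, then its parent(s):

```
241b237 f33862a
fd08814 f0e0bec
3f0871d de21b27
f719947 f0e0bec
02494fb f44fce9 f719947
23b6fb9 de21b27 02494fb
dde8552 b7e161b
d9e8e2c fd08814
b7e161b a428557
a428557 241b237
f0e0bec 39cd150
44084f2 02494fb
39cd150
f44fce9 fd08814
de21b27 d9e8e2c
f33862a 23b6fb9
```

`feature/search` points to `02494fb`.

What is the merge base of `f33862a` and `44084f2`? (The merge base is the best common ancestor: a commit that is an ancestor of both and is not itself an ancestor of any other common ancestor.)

02494fb

Ancestors of f33862a: {02494fb, 23b6fb9, 39cd150, d9e8e2c, de21b27, f0e0bec, f33862a, f44fce9, f719947, fd08814}.
Ancestors of 44084f2: {02494fb, 39cd150, 44084f2, f0e0bec, f44fce9, f719947, fd08814}.
Common ancestors: {02494fb, 39cd150, f0e0bec, f44fce9, f719947, fd08814}.
Among these, 02494fb is not an ancestor of any other common ancestor — it is the merge base.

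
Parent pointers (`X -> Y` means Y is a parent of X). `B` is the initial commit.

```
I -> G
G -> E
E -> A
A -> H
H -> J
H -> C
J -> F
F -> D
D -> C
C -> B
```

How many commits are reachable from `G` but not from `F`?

5

Reachable from G: {A, B, C, D, E, F, G, H, J}.
Reachable from F: {B, C, D, F}.
In G's history but not F's: {A, E, G, H, J} — 5 commits.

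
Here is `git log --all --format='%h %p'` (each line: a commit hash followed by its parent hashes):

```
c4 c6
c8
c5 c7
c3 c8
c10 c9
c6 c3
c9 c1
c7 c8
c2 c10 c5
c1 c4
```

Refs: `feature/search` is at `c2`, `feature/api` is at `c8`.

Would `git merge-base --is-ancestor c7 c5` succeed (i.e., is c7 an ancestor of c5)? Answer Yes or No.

Yes

Ancestors of c5 (commits reachable by following parents): {c5, c7, c8}.
c7 is in that set, so it is an ancestor of c5.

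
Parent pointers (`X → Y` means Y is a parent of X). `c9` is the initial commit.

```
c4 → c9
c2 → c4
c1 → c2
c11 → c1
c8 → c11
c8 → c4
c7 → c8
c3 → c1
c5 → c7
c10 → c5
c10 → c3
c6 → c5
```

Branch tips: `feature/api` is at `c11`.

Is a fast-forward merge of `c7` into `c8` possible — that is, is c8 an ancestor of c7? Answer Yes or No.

Yes

A fast-forward from c8 to c7 is possible iff c8 is an ancestor of c7.
Ancestors of c7: {c1, c11, c2, c4, c7, c8, c9}.
c8 is among them, so fast-forward is possible.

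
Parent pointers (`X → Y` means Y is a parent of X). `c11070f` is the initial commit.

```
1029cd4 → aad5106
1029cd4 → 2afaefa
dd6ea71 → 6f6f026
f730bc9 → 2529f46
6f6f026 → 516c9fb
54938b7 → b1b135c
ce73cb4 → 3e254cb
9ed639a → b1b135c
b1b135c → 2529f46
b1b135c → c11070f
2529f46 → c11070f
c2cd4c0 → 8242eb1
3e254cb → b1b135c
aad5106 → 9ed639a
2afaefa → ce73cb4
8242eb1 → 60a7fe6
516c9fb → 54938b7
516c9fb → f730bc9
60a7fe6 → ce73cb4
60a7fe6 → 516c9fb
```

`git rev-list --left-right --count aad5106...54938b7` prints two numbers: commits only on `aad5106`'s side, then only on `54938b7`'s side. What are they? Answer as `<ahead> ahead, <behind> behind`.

Reachable from aad5106: {2529f46, 9ed639a, aad5106, b1b135c, c11070f}.
Reachable from 54938b7: {2529f46, 54938b7, b1b135c, c11070f}.
Only in aad5106's history (ahead): {9ed639a, aad5106} — 2.
Only in 54938b7's history (behind): {54938b7} — 1.

2 ahead, 1 behind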